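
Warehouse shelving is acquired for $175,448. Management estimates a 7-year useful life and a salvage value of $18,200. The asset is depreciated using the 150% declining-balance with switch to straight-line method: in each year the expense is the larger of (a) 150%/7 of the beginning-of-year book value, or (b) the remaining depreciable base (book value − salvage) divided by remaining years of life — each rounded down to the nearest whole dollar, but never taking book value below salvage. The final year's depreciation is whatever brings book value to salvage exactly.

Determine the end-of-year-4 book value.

$66,868

Depreciable base = $175,448 − $18,200 = $157,248.
Year 1: DB = ⌊$175,448 × 150%/7⌋ = $37,596; SL = ⌊$157,248/7⌋ = $22,464 → take DB $37,596. Book value $137,852.
Year 2: DB = ⌊$137,852 × 150%/7⌋ = $29,539; SL = ⌊$119,652/6⌋ = $19,942 → take DB $29,539. Book value $108,313.
Year 3: DB = ⌊$108,313 × 150%/7⌋ = $23,209; SL = ⌊$90,113/5⌋ = $18,022 → take DB $23,209. Book value $85,104.
Year 4: DB = ⌊$85,104 × 150%/7⌋ = $18,236; SL = ⌊$66,904/4⌋ = $16,726 → take DB $18,236. Book value $66,868.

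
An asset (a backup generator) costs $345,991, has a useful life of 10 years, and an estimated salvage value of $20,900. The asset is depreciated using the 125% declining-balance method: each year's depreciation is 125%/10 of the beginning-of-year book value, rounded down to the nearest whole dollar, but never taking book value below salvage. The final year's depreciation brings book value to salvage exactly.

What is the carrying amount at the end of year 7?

$135,871

Depreciable base = $345,991 − $20,900 = $325,091.
Year 1: ⌊$345,991 × 125%/10⌋ = $43,248. Book value $302,743.
Year 2: ⌊$302,743 × 125%/10⌋ = $37,842. Book value $264,901.
Year 3: ⌊$264,901 × 125%/10⌋ = $33,112. Book value $231,789.
Year 4: ⌊$231,789 × 125%/10⌋ = $28,973. Book value $202,816.
Year 5: ⌊$202,816 × 125%/10⌋ = $25,352. Book value $177,464.
Year 6: ⌊$177,464 × 125%/10⌋ = $22,183. Book value $155,281.
Year 7: ⌊$155,281 × 125%/10⌋ = $19,410. Book value $135,871.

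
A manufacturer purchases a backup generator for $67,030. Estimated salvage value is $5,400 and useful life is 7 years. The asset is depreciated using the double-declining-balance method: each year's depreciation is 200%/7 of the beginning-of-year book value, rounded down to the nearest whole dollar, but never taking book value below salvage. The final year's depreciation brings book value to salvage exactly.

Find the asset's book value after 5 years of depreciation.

$12,465

Depreciable base = $67,030 − $5,400 = $61,630.
Year 1: ⌊$67,030 × 200%/7⌋ = $19,151. Book value $47,879.
Year 2: ⌊$47,879 × 200%/7⌋ = $13,679. Book value $34,200.
Year 3: ⌊$34,200 × 200%/7⌋ = $9,771. Book value $24,429.
Year 4: ⌊$24,429 × 200%/7⌋ = $6,979. Book value $17,450.
Year 5: ⌊$17,450 × 200%/7⌋ = $4,985. Book value $12,465.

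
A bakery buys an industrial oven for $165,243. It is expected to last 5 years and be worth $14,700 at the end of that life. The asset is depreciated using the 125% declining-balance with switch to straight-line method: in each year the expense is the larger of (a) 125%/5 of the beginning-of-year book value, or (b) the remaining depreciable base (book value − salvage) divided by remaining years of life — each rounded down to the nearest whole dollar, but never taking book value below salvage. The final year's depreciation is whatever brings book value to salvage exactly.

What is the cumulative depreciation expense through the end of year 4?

$124,459

Depreciable base = $165,243 − $14,700 = $150,543.
Year 1: DB = ⌊$165,243 × 125%/5⌋ = $41,310; SL = ⌊$150,543/5⌋ = $30,108 → take DB $41,310. Book value $123,933.
Year 2: DB = ⌊$123,933 × 125%/5⌋ = $30,983; SL = ⌊$109,233/4⌋ = $27,308 → take DB $30,983. Book value $92,950.
Year 3: DB = ⌊$92,950 × 125%/5⌋ = $23,237; SL = ⌊$78,250/3⌋ = $26,083 → take SL $26,083. Book value $66,867.
Year 4: DB = ⌊$66,867 × 125%/5⌋ = $16,716; SL = ⌊$52,167/2⌋ = $26,083 → take SL $26,083. Book value $40,784.
Accumulated through year 4 = $165,243 − $40,784 = $124,459.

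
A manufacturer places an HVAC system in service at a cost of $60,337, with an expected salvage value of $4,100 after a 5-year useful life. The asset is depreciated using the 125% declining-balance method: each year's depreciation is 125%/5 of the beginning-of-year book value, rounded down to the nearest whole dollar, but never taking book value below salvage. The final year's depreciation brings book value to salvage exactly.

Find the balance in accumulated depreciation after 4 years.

Depreciable base = $60,337 − $4,100 = $56,237.
Year 1: ⌊$60,337 × 125%/5⌋ = $15,084. Book value $45,253.
Year 2: ⌊$45,253 × 125%/5⌋ = $11,313. Book value $33,940.
Year 3: ⌊$33,940 × 125%/5⌋ = $8,485. Book value $25,455.
Year 4: ⌊$25,455 × 125%/5⌋ = $6,363. Book value $19,092.
Accumulated through year 4 = $60,337 − $19,092 = $41,245.

$41,245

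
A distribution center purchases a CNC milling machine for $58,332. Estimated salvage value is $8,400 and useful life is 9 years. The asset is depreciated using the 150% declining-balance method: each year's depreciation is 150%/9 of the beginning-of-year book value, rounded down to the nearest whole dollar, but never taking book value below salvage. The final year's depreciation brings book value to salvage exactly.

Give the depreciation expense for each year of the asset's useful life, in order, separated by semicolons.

$9,722; $8,101; $6,751; $5,626; $4,688; $3,907; $3,256; $2,713; $5,168

Depreciable base = $58,332 − $8,400 = $49,932.
Year 1: ⌊$58,332 × 150%/9⌋ = $9,722. Book value $48,610.
Year 2: ⌊$48,610 × 150%/9⌋ = $8,101. Book value $40,509.
Year 3: ⌊$40,509 × 150%/9⌋ = $6,751. Book value $33,758.
Year 4: ⌊$33,758 × 150%/9⌋ = $5,626. Book value $28,132.
Year 5: ⌊$28,132 × 150%/9⌋ = $4,688. Book value $23,444.
Year 6: ⌊$23,444 × 150%/9⌋ = $3,907. Book value $19,537.
Year 7: ⌊$19,537 × 150%/9⌋ = $3,256. Book value $16,281.
Year 8: ⌊$16,281 × 150%/9⌋ = $2,713. Book value $13,568.
Year 9 (final): $13,568 − $8,400 = $5,168. Book value $8,400.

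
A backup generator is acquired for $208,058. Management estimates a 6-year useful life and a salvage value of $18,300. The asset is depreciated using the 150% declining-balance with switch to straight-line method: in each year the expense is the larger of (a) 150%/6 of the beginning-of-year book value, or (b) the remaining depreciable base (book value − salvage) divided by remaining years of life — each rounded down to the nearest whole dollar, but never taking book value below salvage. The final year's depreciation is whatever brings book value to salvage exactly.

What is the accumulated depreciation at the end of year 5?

Depreciable base = $208,058 − $18,300 = $189,758.
Year 1: DB = ⌊$208,058 × 150%/6⌋ = $52,014; SL = ⌊$189,758/6⌋ = $31,626 → take DB $52,014. Book value $156,044.
Year 2: DB = ⌊$156,044 × 150%/6⌋ = $39,011; SL = ⌊$137,744/5⌋ = $27,548 → take DB $39,011. Book value $117,033.
Year 3: DB = ⌊$117,033 × 150%/6⌋ = $29,258; SL = ⌊$98,733/4⌋ = $24,683 → take DB $29,258. Book value $87,775.
Year 4: DB = ⌊$87,775 × 150%/6⌋ = $21,943; SL = ⌊$69,475/3⌋ = $23,158 → take SL $23,158. Book value $64,617.
Year 5: DB = ⌊$64,617 × 150%/6⌋ = $16,154; SL = ⌊$46,317/2⌋ = $23,158 → take SL $23,158. Book value $41,459.
Accumulated through year 5 = $208,058 − $41,459 = $166,599.

$166,599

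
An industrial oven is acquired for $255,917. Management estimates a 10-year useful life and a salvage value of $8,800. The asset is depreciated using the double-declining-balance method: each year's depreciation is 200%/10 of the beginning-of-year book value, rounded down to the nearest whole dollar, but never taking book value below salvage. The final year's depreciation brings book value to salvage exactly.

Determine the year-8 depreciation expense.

Depreciable base = $255,917 − $8,800 = $247,117.
Year 1: ⌊$255,917 × 200%/10⌋ = $51,183. Book value $204,734.
Year 2: ⌊$204,734 × 200%/10⌋ = $40,946. Book value $163,788.
Year 3: ⌊$163,788 × 200%/10⌋ = $32,757. Book value $131,031.
Year 4: ⌊$131,031 × 200%/10⌋ = $26,206. Book value $104,825.
Year 5: ⌊$104,825 × 200%/10⌋ = $20,965. Book value $83,860.
Year 6: ⌊$83,860 × 200%/10⌋ = $16,772. Book value $67,088.
Year 7: ⌊$67,088 × 200%/10⌋ = $13,417. Book value $53,671.
Year 8: ⌊$53,671 × 200%/10⌋ = $10,734. Book value $42,937.

$10,734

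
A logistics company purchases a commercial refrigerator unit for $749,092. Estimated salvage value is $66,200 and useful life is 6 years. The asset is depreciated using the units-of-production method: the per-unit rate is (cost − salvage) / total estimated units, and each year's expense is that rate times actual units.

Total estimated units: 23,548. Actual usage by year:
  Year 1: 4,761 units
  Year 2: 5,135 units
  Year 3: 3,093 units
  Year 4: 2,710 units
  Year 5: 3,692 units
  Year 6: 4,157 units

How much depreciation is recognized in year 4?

Depreciable base = $749,092 − $66,200 = $682,892.
Rate = $682,892 / 23,548 units = $29 per unit.
Year 1: 4,761 × $29 = $138,069. Book value $611,023.
Year 2: 5,135 × $29 = $148,915. Book value $462,108.
Year 3: 3,093 × $29 = $89,697. Book value $372,411.
Year 4: 2,710 × $29 = $78,590. Book value $293,821.

$78,590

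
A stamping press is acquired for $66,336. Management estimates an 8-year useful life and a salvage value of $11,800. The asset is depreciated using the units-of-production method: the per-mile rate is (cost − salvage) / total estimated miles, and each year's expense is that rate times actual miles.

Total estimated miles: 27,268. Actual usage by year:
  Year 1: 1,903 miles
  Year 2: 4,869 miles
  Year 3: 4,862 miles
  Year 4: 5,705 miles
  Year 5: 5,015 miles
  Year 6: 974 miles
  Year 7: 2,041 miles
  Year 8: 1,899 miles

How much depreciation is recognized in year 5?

$10,030

Depreciable base = $66,336 − $11,800 = $54,536.
Rate = $54,536 / 27,268 miles = $2 per mile.
Year 1: 1,903 × $2 = $3,806. Book value $62,530.
Year 2: 4,869 × $2 = $9,738. Book value $52,792.
Year 3: 4,862 × $2 = $9,724. Book value $43,068.
Year 4: 5,705 × $2 = $11,410. Book value $31,658.
Year 5: 5,015 × $2 = $10,030. Book value $21,628.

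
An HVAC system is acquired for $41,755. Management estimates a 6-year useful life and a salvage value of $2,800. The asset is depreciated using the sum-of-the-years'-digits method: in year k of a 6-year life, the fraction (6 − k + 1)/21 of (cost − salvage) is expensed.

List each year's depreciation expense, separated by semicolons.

Depreciable base = $41,755 − $2,800 = $38,955.
Sum of the years' digits = 6+5+4+3+2+1 = 21.
Year 1: $38,955 × 6/21 = $11,130. Book value $30,625.
Year 2: $38,955 × 5/21 = $9,275. Book value $21,350.
Year 3: $38,955 × 4/21 = $7,420. Book value $13,930.
Year 4: $38,955 × 3/21 = $5,565. Book value $8,365.
Year 5: $38,955 × 2/21 = $3,710. Book value $4,655.
Year 6: $38,955 × 1/21 = $1,855. Book value $2,800.

$11,130; $9,275; $7,420; $5,565; $3,710; $1,855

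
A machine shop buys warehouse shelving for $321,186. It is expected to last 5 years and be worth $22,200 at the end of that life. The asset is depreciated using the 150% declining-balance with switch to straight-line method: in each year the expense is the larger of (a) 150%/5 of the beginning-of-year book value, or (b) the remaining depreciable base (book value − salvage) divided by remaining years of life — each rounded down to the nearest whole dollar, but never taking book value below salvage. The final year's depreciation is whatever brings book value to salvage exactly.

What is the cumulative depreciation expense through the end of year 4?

$255,002

Depreciable base = $321,186 − $22,200 = $298,986.
Year 1: DB = ⌊$321,186 × 150%/5⌋ = $96,355; SL = ⌊$298,986/5⌋ = $59,797 → take DB $96,355. Book value $224,831.
Year 2: DB = ⌊$224,831 × 150%/5⌋ = $67,449; SL = ⌊$202,631/4⌋ = $50,657 → take DB $67,449. Book value $157,382.
Year 3: DB = ⌊$157,382 × 150%/5⌋ = $47,214; SL = ⌊$135,182/3⌋ = $45,060 → take DB $47,214. Book value $110,168.
Year 4: DB = ⌊$110,168 × 150%/5⌋ = $33,050; SL = ⌊$87,968/2⌋ = $43,984 → take SL $43,984. Book value $66,184.
Accumulated through year 4 = $321,186 − $66,184 = $255,002.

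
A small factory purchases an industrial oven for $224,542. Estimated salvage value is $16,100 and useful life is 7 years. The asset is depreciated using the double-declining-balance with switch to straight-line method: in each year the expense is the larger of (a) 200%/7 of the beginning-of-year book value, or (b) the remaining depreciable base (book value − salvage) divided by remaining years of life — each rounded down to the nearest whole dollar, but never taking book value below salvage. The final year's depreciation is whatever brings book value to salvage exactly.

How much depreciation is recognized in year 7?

$12,826

Depreciable base = $224,542 − $16,100 = $208,442.
Year 1: DB = ⌊$224,542 × 200%/7⌋ = $64,154; SL = ⌊$208,442/7⌋ = $29,777 → take DB $64,154. Book value $160,388.
Year 2: DB = ⌊$160,388 × 200%/7⌋ = $45,825; SL = ⌊$144,288/6⌋ = $24,048 → take DB $45,825. Book value $114,563.
Year 3: DB = ⌊$114,563 × 200%/7⌋ = $32,732; SL = ⌊$98,463/5⌋ = $19,692 → take DB $32,732. Book value $81,831.
Year 4: DB = ⌊$81,831 × 200%/7⌋ = $23,380; SL = ⌊$65,731/4⌋ = $16,432 → take DB $23,380. Book value $58,451.
Year 5: DB = ⌊$58,451 × 200%/7⌋ = $16,700; SL = ⌊$42,351/3⌋ = $14,117 → take DB $16,700. Book value $41,751.
Year 6: DB = ⌊$41,751 × 200%/7⌋ = $11,928; SL = ⌊$25,651/2⌋ = $12,825 → take SL $12,825. Book value $28,926.
Year 7 (final): $28,926 − $16,100 = $12,826. Book value $16,100.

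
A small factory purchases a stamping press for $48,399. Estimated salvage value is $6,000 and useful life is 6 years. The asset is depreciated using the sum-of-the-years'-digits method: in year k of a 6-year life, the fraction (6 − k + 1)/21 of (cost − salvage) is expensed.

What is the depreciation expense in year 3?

Depreciable base = $48,399 − $6,000 = $42,399.
Sum of the years' digits = 6+5+4+3+2+1 = 21.
Year 1: $42,399 × 6/21 = $12,114. Book value $36,285.
Year 2: $42,399 × 5/21 = $10,095. Book value $26,190.
Year 3: $42,399 × 4/21 = $8,076. Book value $18,114.

$8,076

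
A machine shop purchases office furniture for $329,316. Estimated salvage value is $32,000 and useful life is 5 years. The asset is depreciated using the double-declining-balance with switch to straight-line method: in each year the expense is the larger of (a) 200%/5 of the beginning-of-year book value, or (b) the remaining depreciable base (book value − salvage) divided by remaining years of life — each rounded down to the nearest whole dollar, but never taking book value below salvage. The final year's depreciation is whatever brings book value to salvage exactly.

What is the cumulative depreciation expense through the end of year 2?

$210,762

Depreciable base = $329,316 − $32,000 = $297,316.
Year 1: DB = ⌊$329,316 × 200%/5⌋ = $131,726; SL = ⌊$297,316/5⌋ = $59,463 → take DB $131,726. Book value $197,590.
Year 2: DB = ⌊$197,590 × 200%/5⌋ = $79,036; SL = ⌊$165,590/4⌋ = $41,397 → take DB $79,036. Book value $118,554.
Accumulated through year 2 = $329,316 − $118,554 = $210,762.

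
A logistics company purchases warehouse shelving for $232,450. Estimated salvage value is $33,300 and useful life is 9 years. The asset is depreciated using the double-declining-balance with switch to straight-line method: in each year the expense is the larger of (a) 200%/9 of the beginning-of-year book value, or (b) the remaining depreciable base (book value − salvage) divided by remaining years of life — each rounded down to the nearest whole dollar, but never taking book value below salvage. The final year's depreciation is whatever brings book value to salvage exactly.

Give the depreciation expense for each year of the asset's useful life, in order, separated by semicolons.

$51,655; $40,176; $31,248; $24,304; $18,903; $14,703; $11,435; $6,726; $0

Depreciable base = $232,450 − $33,300 = $199,150.
Year 1: DB = ⌊$232,450 × 200%/9⌋ = $51,655; SL = ⌊$199,150/9⌋ = $22,127 → take DB $51,655. Book value $180,795.
Year 2: DB = ⌊$180,795 × 200%/9⌋ = $40,176; SL = ⌊$147,495/8⌋ = $18,436 → take DB $40,176. Book value $140,619.
Year 3: DB = ⌊$140,619 × 200%/9⌋ = $31,248; SL = ⌊$107,319/7⌋ = $15,331 → take DB $31,248. Book value $109,371.
Year 4: DB = ⌊$109,371 × 200%/9⌋ = $24,304; SL = ⌊$76,071/6⌋ = $12,678 → take DB $24,304. Book value $85,067.
Year 5: DB = ⌊$85,067 × 200%/9⌋ = $18,903; SL = ⌊$51,767/5⌋ = $10,353 → take DB $18,903. Book value $66,164.
Year 6: DB = ⌊$66,164 × 200%/9⌋ = $14,703; SL = ⌊$32,864/4⌋ = $8,216 → take DB $14,703. Book value $51,461.
Year 7: DB = ⌊$51,461 × 200%/9⌋ = $11,435; SL = ⌊$18,161/3⌋ = $6,053 → take DB $11,435. Book value $40,026.
Year 8: DB = ⌊$40,026 × 200%/9⌋ = $8,894; SL = ⌊$6,726/2⌋ = $3,363 → take DB $8,894, capped at $6,726. Book value $33,300.
Year 9 (final): $33,300 − $33,300 = $0. Book value $33,300.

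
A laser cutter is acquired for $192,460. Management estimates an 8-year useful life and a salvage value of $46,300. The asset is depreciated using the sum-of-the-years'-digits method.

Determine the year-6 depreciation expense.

$12,180

Depreciable base = $192,460 − $46,300 = $146,160.
Sum of the years' digits = 8+7+6+5+4+3+2+1 = 36.
Year 1: $146,160 × 8/36 = $32,480. Book value $159,980.
Year 2: $146,160 × 7/36 = $28,420. Book value $131,560.
Year 3: $146,160 × 6/36 = $24,360. Book value $107,200.
Year 4: $146,160 × 5/36 = $20,300. Book value $86,900.
Year 5: $146,160 × 4/36 = $16,240. Book value $70,660.
Year 6: $146,160 × 3/36 = $12,180. Book value $58,480.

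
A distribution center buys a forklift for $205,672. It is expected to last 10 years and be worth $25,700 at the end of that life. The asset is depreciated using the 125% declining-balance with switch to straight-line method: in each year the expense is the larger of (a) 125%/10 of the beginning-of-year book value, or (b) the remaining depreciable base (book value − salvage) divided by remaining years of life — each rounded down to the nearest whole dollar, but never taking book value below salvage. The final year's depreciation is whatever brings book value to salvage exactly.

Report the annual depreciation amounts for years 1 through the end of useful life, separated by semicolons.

Depreciable base = $205,672 − $25,700 = $179,972.
Year 1: DB = ⌊$205,672 × 125%/10⌋ = $25,709; SL = ⌊$179,972/10⌋ = $17,997 → take DB $25,709. Book value $179,963.
Year 2: DB = ⌊$179,963 × 125%/10⌋ = $22,495; SL = ⌊$154,263/9⌋ = $17,140 → take DB $22,495. Book value $157,468.
Year 3: DB = ⌊$157,468 × 125%/10⌋ = $19,683; SL = ⌊$131,768/8⌋ = $16,471 → take DB $19,683. Book value $137,785.
Year 4: DB = ⌊$137,785 × 125%/10⌋ = $17,223; SL = ⌊$112,085/7⌋ = $16,012 → take DB $17,223. Book value $120,562.
Year 5: DB = ⌊$120,562 × 125%/10⌋ = $15,070; SL = ⌊$94,862/6⌋ = $15,810 → take SL $15,810. Book value $104,752.
Year 6: DB = ⌊$104,752 × 125%/10⌋ = $13,094; SL = ⌊$79,052/5⌋ = $15,810 → take SL $15,810. Book value $88,942.
Year 7: DB = ⌊$88,942 × 125%/10⌋ = $11,117; SL = ⌊$63,242/4⌋ = $15,810 → take SL $15,810. Book value $73,132.
Year 8: DB = ⌊$73,132 × 125%/10⌋ = $9,141; SL = ⌊$47,432/3⌋ = $15,810 → take SL $15,810. Book value $57,322.
Year 9: DB = ⌊$57,322 × 125%/10⌋ = $7,165; SL = ⌊$31,622/2⌋ = $15,811 → take SL $15,811. Book value $41,511.
Year 10 (final): $41,511 − $25,700 = $15,811. Book value $25,700.

$25,709; $22,495; $19,683; $17,223; $15,810; $15,810; $15,810; $15,810; $15,811; $15,811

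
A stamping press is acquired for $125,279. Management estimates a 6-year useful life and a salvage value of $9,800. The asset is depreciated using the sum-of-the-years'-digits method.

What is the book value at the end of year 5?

Depreciable base = $125,279 − $9,800 = $115,479.
Sum of the years' digits = 6+5+4+3+2+1 = 21.
Year 1: $115,479 × 6/21 = $32,994. Book value $92,285.
Year 2: $115,479 × 5/21 = $27,495. Book value $64,790.
Year 3: $115,479 × 4/21 = $21,996. Book value $42,794.
Year 4: $115,479 × 3/21 = $16,497. Book value $26,297.
Year 5: $115,479 × 2/21 = $10,998. Book value $15,299.

$15,299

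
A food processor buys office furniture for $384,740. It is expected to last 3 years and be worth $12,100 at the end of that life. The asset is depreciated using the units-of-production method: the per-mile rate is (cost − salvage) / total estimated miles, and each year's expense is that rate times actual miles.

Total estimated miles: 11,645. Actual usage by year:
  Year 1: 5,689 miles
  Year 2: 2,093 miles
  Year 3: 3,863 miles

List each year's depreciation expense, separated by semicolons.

$182,048; $66,976; $123,616

Depreciable base = $384,740 − $12,100 = $372,640.
Rate = $372,640 / 11,645 miles = $32 per mile.
Year 1: 5,689 × $32 = $182,048. Book value $202,692.
Year 2: 2,093 × $32 = $66,976. Book value $135,716.
Year 3: 3,863 × $32 = $123,616. Book value $12,100.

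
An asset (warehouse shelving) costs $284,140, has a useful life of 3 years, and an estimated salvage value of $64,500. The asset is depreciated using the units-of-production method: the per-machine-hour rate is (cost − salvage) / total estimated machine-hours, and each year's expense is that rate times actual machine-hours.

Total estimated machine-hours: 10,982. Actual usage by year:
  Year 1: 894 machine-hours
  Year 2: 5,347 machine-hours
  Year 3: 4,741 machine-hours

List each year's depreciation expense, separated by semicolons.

$17,880; $106,940; $94,820

Depreciable base = $284,140 − $64,500 = $219,640.
Rate = $219,640 / 10,982 machine-hours = $20 per machine-hour.
Year 1: 894 × $20 = $17,880. Book value $266,260.
Year 2: 5,347 × $20 = $106,940. Book value $159,320.
Year 3: 4,741 × $20 = $94,820. Book value $64,500.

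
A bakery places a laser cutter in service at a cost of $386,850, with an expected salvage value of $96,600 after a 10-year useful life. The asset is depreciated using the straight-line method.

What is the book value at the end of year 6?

$212,700

Depreciable base = $386,850 − $96,600 = $290,250.
Annual expense = $290,250 / 10 = $29,025.
End of year 1: book value $357,825.
End of year 2: book value $328,800.
End of year 3: book value $299,775.
End of year 4: book value $270,750.
End of year 5: book value $241,725.
End of year 6: book value $212,700.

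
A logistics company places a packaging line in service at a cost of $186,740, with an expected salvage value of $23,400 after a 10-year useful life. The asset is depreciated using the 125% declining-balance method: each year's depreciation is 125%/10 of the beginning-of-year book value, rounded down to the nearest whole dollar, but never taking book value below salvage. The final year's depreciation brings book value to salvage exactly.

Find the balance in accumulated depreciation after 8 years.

Depreciable base = $186,740 − $23,400 = $163,340.
Year 1: ⌊$186,740 × 125%/10⌋ = $23,342. Book value $163,398.
Year 2: ⌊$163,398 × 125%/10⌋ = $20,424. Book value $142,974.
Year 3: ⌊$142,974 × 125%/10⌋ = $17,871. Book value $125,103.
Year 4: ⌊$125,103 × 125%/10⌋ = $15,637. Book value $109,466.
Year 5: ⌊$109,466 × 125%/10⌋ = $13,683. Book value $95,783.
Year 6: ⌊$95,783 × 125%/10⌋ = $11,972. Book value $83,811.
Year 7: ⌊$83,811 × 125%/10⌋ = $10,476. Book value $73,335.
Year 8: ⌊$73,335 × 125%/10⌋ = $9,166. Book value $64,169.
Accumulated through year 8 = $186,740 − $64,169 = $122,571.

$122,571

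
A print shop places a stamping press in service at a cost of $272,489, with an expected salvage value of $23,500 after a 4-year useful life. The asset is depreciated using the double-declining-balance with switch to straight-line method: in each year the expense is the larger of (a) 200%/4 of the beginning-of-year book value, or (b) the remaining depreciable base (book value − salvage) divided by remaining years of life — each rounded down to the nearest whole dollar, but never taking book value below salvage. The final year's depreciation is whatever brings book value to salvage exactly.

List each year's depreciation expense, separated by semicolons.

$136,244; $68,122; $34,061; $10,562

Depreciable base = $272,489 − $23,500 = $248,989.
Year 1: DB = ⌊$272,489 × 200%/4⌋ = $136,244; SL = ⌊$248,989/4⌋ = $62,247 → take DB $136,244. Book value $136,245.
Year 2: DB = ⌊$136,245 × 200%/4⌋ = $68,122; SL = ⌊$112,745/3⌋ = $37,581 → take DB $68,122. Book value $68,123.
Year 3: DB = ⌊$68,123 × 200%/4⌋ = $34,061; SL = ⌊$44,623/2⌋ = $22,311 → take DB $34,061. Book value $34,062.
Year 4 (final): $34,062 − $23,500 = $10,562. Book value $23,500.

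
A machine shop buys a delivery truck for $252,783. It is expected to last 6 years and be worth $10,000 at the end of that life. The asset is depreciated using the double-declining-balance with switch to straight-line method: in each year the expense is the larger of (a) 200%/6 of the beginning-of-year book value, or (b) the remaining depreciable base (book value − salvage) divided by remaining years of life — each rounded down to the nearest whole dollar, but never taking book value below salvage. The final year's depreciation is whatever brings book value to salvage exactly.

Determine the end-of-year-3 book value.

Depreciable base = $252,783 − $10,000 = $242,783.
Year 1: DB = ⌊$252,783 × 200%/6⌋ = $84,261; SL = ⌊$242,783/6⌋ = $40,463 → take DB $84,261. Book value $168,522.
Year 2: DB = ⌊$168,522 × 200%/6⌋ = $56,174; SL = ⌊$158,522/5⌋ = $31,704 → take DB $56,174. Book value $112,348.
Year 3: DB = ⌊$112,348 × 200%/6⌋ = $37,449; SL = ⌊$102,348/4⌋ = $25,587 → take DB $37,449. Book value $74,899.

$74,899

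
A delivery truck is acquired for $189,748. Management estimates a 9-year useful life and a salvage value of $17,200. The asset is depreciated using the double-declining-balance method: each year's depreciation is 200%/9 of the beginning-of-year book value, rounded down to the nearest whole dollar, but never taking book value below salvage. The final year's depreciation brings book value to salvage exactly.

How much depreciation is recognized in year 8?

Depreciable base = $189,748 − $17,200 = $172,548.
Year 1: ⌊$189,748 × 200%/9⌋ = $42,166. Book value $147,582.
Year 2: ⌊$147,582 × 200%/9⌋ = $32,796. Book value $114,786.
Year 3: ⌊$114,786 × 200%/9⌋ = $25,508. Book value $89,278.
Year 4: ⌊$89,278 × 200%/9⌋ = $19,839. Book value $69,439.
Year 5: ⌊$69,439 × 200%/9⌋ = $15,430. Book value $54,009.
Year 6: ⌊$54,009 × 200%/9⌋ = $12,002. Book value $42,007.
Year 7: ⌊$42,007 × 200%/9⌋ = $9,334. Book value $32,673.
Year 8: ⌊$32,673 × 200%/9⌋ = $7,260. Book value $25,413.

$7,260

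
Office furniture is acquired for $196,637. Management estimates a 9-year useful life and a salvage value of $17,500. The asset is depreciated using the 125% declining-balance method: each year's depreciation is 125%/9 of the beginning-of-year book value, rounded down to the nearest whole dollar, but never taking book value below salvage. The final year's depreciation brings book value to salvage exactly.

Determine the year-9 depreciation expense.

$41,951

Depreciable base = $196,637 − $17,500 = $179,137.
Year 1: ⌊$196,637 × 125%/9⌋ = $27,310. Book value $169,327.
Year 2: ⌊$169,327 × 125%/9⌋ = $23,517. Book value $145,810.
Year 3: ⌊$145,810 × 125%/9⌋ = $20,251. Book value $125,559.
Year 4: ⌊$125,559 × 125%/9⌋ = $17,438. Book value $108,121.
Year 5: ⌊$108,121 × 125%/9⌋ = $15,016. Book value $93,105.
Year 6: ⌊$93,105 × 125%/9⌋ = $12,931. Book value $80,174.
Year 7: ⌊$80,174 × 125%/9⌋ = $11,135. Book value $69,039.
Year 8: ⌊$69,039 × 125%/9⌋ = $9,588. Book value $59,451.
Year 9 (final): $59,451 − $17,500 = $41,951. Book value $17,500.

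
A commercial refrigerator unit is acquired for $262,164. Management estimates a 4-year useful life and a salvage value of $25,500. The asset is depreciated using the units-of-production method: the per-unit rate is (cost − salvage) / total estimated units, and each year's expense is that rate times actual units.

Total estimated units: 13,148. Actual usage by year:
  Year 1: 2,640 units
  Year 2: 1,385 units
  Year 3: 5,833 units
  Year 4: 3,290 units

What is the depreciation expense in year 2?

Depreciable base = $262,164 − $25,500 = $236,664.
Rate = $236,664 / 13,148 units = $18 per unit.
Year 1: 2,640 × $18 = $47,520. Book value $214,644.
Year 2: 1,385 × $18 = $24,930. Book value $189,714.

$24,930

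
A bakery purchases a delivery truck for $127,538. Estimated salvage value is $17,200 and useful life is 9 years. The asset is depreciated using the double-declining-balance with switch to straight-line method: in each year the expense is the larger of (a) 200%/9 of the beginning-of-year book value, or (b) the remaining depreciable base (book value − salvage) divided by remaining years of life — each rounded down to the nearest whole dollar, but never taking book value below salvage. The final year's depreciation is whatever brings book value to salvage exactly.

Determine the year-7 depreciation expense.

$6,274

Depreciable base = $127,538 − $17,200 = $110,338.
Year 1: DB = ⌊$127,538 × 200%/9⌋ = $28,341; SL = ⌊$110,338/9⌋ = $12,259 → take DB $28,341. Book value $99,197.
Year 2: DB = ⌊$99,197 × 200%/9⌋ = $22,043; SL = ⌊$81,997/8⌋ = $10,249 → take DB $22,043. Book value $77,154.
Year 3: DB = ⌊$77,154 × 200%/9⌋ = $17,145; SL = ⌊$59,954/7⌋ = $8,564 → take DB $17,145. Book value $60,009.
Year 4: DB = ⌊$60,009 × 200%/9⌋ = $13,335; SL = ⌊$42,809/6⌋ = $7,134 → take DB $13,335. Book value $46,674.
Year 5: DB = ⌊$46,674 × 200%/9⌋ = $10,372; SL = ⌊$29,474/5⌋ = $5,894 → take DB $10,372. Book value $36,302.
Year 6: DB = ⌊$36,302 × 200%/9⌋ = $8,067; SL = ⌊$19,102/4⌋ = $4,775 → take DB $8,067. Book value $28,235.
Year 7: DB = ⌊$28,235 × 200%/9⌋ = $6,274; SL = ⌊$11,035/3⌋ = $3,678 → take DB $6,274. Book value $21,961.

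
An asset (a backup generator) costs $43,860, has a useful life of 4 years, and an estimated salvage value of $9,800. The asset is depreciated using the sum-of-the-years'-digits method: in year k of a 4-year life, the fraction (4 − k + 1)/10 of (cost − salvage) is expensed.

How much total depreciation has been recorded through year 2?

$23,842

Depreciable base = $43,860 − $9,800 = $34,060.
Sum of the years' digits = 4+3+2+1 = 10.
Year 1: $34,060 × 4/10 = $13,624. Book value $30,236.
Year 2: $34,060 × 3/10 = $10,218. Book value $20,018.
Accumulated through year 2 = $43,860 − $20,018 = $23,842.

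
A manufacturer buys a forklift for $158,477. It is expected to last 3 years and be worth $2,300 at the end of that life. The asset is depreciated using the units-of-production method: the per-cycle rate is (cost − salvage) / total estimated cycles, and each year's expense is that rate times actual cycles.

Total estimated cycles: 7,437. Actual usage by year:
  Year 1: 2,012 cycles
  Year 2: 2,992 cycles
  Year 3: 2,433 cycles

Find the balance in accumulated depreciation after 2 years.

$105,084

Depreciable base = $158,477 − $2,300 = $156,177.
Rate = $156,177 / 7,437 cycles = $21 per cycle.
Year 1: 2,012 × $21 = $42,252. Book value $116,225.
Year 2: 2,992 × $21 = $62,832. Book value $53,393.
Accumulated through year 2 = $158,477 − $53,393 = $105,084.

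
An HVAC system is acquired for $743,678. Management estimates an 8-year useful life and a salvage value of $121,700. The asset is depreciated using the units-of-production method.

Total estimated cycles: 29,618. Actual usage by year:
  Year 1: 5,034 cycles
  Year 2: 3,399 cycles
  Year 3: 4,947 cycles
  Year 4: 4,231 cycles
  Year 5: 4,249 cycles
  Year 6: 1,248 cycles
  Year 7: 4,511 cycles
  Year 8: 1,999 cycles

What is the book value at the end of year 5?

Depreciable base = $743,678 − $121,700 = $621,978.
Rate = $621,978 / 29,618 cycles = $21 per cycle.
Year 1: 5,034 × $21 = $105,714. Book value $637,964.
Year 2: 3,399 × $21 = $71,379. Book value $566,585.
Year 3: 4,947 × $21 = $103,887. Book value $462,698.
Year 4: 4,231 × $21 = $88,851. Book value $373,847.
Year 5: 4,249 × $21 = $89,229. Book value $284,618.

$284,618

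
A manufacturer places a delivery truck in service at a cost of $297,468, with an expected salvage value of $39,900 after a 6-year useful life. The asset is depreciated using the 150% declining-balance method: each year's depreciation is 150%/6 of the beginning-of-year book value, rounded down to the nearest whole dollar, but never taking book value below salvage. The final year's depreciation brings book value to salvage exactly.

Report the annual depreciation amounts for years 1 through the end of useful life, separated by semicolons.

Depreciable base = $297,468 − $39,900 = $257,568.
Year 1: ⌊$297,468 × 150%/6⌋ = $74,367. Book value $223,101.
Year 2: ⌊$223,101 × 150%/6⌋ = $55,775. Book value $167,326.
Year 3: ⌊$167,326 × 150%/6⌋ = $41,831. Book value $125,495.
Year 4: ⌊$125,495 × 150%/6⌋ = $31,373. Book value $94,122.
Year 5: ⌊$94,122 × 150%/6⌋ = $23,530. Book value $70,592.
Year 6 (final): $70,592 − $39,900 = $30,692. Book value $39,900.

$74,367; $55,775; $41,831; $31,373; $23,530; $30,692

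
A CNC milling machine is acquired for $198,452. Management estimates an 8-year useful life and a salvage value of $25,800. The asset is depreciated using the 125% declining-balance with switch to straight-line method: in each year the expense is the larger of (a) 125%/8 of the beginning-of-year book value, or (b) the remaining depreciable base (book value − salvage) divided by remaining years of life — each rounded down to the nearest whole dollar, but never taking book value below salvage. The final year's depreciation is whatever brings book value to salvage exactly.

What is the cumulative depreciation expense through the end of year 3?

$79,246

Depreciable base = $198,452 − $25,800 = $172,652.
Year 1: DB = ⌊$198,452 × 125%/8⌋ = $31,008; SL = ⌊$172,652/8⌋ = $21,581 → take DB $31,008. Book value $167,444.
Year 2: DB = ⌊$167,444 × 125%/8⌋ = $26,163; SL = ⌊$141,644/7⌋ = $20,234 → take DB $26,163. Book value $141,281.
Year 3: DB = ⌊$141,281 × 125%/8⌋ = $22,075; SL = ⌊$115,481/6⌋ = $19,246 → take DB $22,075. Book value $119,206.
Accumulated through year 3 = $198,452 − $119,206 = $79,246.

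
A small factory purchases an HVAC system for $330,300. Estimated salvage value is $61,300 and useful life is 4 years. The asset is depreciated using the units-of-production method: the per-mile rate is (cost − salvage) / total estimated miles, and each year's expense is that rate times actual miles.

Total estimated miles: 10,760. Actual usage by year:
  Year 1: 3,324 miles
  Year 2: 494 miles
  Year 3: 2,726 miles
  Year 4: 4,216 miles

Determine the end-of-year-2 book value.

$234,850

Depreciable base = $330,300 − $61,300 = $269,000.
Rate = $269,000 / 10,760 miles = $25 per mile.
Year 1: 3,324 × $25 = $83,100. Book value $247,200.
Year 2: 494 × $25 = $12,350. Book value $234,850.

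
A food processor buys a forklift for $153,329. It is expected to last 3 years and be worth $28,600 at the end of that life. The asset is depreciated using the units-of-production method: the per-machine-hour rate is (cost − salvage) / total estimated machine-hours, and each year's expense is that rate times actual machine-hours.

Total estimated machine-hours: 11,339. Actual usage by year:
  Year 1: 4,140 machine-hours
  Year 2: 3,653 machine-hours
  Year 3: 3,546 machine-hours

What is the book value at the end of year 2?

$67,606

Depreciable base = $153,329 − $28,600 = $124,729.
Rate = $124,729 / 11,339 machine-hours = $11 per machine-hour.
Year 1: 4,140 × $11 = $45,540. Book value $107,789.
Year 2: 3,653 × $11 = $40,183. Book value $67,606.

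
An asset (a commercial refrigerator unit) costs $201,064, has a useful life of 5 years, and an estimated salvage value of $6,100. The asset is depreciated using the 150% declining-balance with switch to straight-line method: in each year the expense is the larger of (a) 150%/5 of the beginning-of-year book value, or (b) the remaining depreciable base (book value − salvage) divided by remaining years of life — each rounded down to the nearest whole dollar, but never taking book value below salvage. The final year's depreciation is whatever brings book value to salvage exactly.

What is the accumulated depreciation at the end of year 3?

$133,349

Depreciable base = $201,064 − $6,100 = $194,964.
Year 1: DB = ⌊$201,064 × 150%/5⌋ = $60,319; SL = ⌊$194,964/5⌋ = $38,992 → take DB $60,319. Book value $140,745.
Year 2: DB = ⌊$140,745 × 150%/5⌋ = $42,223; SL = ⌊$134,645/4⌋ = $33,661 → take DB $42,223. Book value $98,522.
Year 3: DB = ⌊$98,522 × 150%/5⌋ = $29,556; SL = ⌊$92,422/3⌋ = $30,807 → take SL $30,807. Book value $67,715.
Accumulated through year 3 = $201,064 − $67,715 = $133,349.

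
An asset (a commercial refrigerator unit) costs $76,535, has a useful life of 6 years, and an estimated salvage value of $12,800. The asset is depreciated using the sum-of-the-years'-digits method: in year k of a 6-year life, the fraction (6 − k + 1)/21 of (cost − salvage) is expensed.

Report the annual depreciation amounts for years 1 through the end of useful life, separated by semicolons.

Depreciable base = $76,535 − $12,800 = $63,735.
Sum of the years' digits = 6+5+4+3+2+1 = 21.
Year 1: $63,735 × 6/21 = $18,210. Book value $58,325.
Year 2: $63,735 × 5/21 = $15,175. Book value $43,150.
Year 3: $63,735 × 4/21 = $12,140. Book value $31,010.
Year 4: $63,735 × 3/21 = $9,105. Book value $21,905.
Year 5: $63,735 × 2/21 = $6,070. Book value $15,835.
Year 6: $63,735 × 1/21 = $3,035. Book value $12,800.

$18,210; $15,175; $12,140; $9,105; $6,070; $3,035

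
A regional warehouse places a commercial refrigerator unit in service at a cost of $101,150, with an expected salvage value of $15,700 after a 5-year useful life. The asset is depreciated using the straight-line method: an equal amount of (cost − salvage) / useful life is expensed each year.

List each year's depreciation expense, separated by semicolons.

Depreciable base = $101,150 − $15,700 = $85,450.
Annual expense = $85,450 / 5 = $17,090.
End of year 1: book value $84,060.
End of year 2: book value $66,970.
End of year 3: book value $49,880.
End of year 4: book value $32,790.
End of year 5: book value $15,700.

$17,090; $17,090; $17,090; $17,090; $17,090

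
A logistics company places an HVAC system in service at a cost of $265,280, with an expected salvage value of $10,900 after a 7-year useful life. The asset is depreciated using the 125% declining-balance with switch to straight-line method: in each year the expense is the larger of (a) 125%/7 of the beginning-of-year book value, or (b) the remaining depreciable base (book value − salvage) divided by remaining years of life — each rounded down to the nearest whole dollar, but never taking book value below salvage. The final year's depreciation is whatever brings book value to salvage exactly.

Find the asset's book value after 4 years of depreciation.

$111,759

Depreciable base = $265,280 − $10,900 = $254,380.
Year 1: DB = ⌊$265,280 × 125%/7⌋ = $47,371; SL = ⌊$254,380/7⌋ = $36,340 → take DB $47,371. Book value $217,909.
Year 2: DB = ⌊$217,909 × 125%/7⌋ = $38,912; SL = ⌊$207,009/6⌋ = $34,501 → take DB $38,912. Book value $178,997.
Year 3: DB = ⌊$178,997 × 125%/7⌋ = $31,963; SL = ⌊$168,097/5⌋ = $33,619 → take SL $33,619. Book value $145,378.
Year 4: DB = ⌊$145,378 × 125%/7⌋ = $25,960; SL = ⌊$134,478/4⌋ = $33,619 → take SL $33,619. Book value $111,759.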